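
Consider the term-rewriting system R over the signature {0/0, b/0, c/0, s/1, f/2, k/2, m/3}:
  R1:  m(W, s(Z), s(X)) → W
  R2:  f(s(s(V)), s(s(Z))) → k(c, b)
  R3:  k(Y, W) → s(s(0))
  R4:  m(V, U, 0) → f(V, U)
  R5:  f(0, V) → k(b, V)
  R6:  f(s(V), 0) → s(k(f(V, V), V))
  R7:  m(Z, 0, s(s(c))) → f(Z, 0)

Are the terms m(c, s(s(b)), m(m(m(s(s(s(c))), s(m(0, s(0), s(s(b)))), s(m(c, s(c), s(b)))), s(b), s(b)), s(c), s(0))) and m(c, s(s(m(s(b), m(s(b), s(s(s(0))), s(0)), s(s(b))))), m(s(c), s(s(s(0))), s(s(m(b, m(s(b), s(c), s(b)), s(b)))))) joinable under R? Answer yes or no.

Reduce t₁ = m(c, s(s(b)), m(m(m(s(s(s(c))), s(m(0, s(0), s(s(b)))), s(m(c, s(c), s(b)))), s(b), s(b)), s(c), s(0))):
1. m(c, s(s(b)), m(m(m(s(s(s(c))), s(m(0, s(0), s(s(b)))), s(m(c, s(c), s(b)))), s(b), s(b)), s(c), s(0)))  →  m(c, s(s(b)), m(m(s(s(s(c))), s(m(0, s(0), s(s(b)))), s(m(c, s(c), s(b)))), s(b), s(b)))   [R1 at 3]
2. m(c, s(s(b)), m(m(s(s(s(c))), s(m(0, s(0), s(s(b)))), s(m(c, s(c), s(b)))), s(b), s(b)))  →  m(c, s(s(b)), m(s(s(s(c))), s(m(0, s(0), s(s(b)))), s(m(c, s(c), s(b)))))   [R1 at 3]
3. m(c, s(s(b)), m(s(s(s(c))), s(m(0, s(0), s(s(b)))), s(m(c, s(c), s(b)))))  →  m(c, s(s(b)), s(s(s(c))))   [R1 at 3]
4. m(c, s(s(b)), s(s(s(c))))  →  c   [R1 at ε]

Reduce t₂ = m(c, s(s(m(s(b), m(s(b), s(s(s(0))), s(0)), s(s(b))))), m(s(c), s(s(s(0))), s(s(m(b, m(s(b), s(c), s(b)), s(b)))))):
1. m(c, s(s(m(s(b), m(s(b), s(s(s(0))), s(0)), s(s(b))))), m(s(c), s(s(s(0))), s(s(m(b, m(s(b), s(c), s(b)), s(b))))))  →  m(c, s(s(m(s(b), s(b), s(s(b))))), m(s(c), s(s(s(0))), s(s(m(b, m(s(b), s(c), s(b)), s(b))))))   [R1 at 2.1.1.2]
2. m(c, s(s(m(s(b), s(b), s(s(b))))), m(s(c), s(s(s(0))), s(s(m(b, m(s(b), s(c), s(b)), s(b))))))  →  m(c, s(s(s(b))), m(s(c), s(s(s(0))), s(s(m(b, m(s(b), s(c), s(b)), s(b))))))   [R1 at 2.1.1]
3. m(c, s(s(s(b))), m(s(c), s(s(s(0))), s(s(m(b, m(s(b), s(c), s(b)), s(b))))))  →  m(c, s(s(s(b))), s(c))   [R1 at 3]
4. m(c, s(s(s(b))), s(c))  →  c   [R1 at ε]

yes — NF(t₁) = c, NF(t₂) = c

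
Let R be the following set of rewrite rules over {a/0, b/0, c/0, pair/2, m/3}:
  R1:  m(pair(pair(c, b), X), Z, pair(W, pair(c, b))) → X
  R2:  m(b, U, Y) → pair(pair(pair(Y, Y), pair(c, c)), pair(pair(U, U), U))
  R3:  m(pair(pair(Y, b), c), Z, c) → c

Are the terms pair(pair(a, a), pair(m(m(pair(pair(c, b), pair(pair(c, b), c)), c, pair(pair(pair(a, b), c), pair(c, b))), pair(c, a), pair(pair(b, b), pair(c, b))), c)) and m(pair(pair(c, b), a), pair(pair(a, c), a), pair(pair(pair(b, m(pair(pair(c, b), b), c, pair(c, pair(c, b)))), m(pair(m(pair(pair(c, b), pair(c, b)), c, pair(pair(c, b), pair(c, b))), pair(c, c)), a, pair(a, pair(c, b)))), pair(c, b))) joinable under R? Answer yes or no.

Reduce t₁ = pair(pair(a, a), pair(m(m(pair(pair(c, b), pair(pair(c, b), c)), c, pair(pair(pair(a, b), c), pair(c, b))), pair(c, a), pair(pair(b, b), pair(c, b))), c)):
1. pair(pair(a, a), pair(m(m(pair(pair(c, b), pair(pair(c, b), c)), c, pair(pair(pair(a, b), c), pair(c, b))), pair(c, a), pair(pair(b, b), pair(c, b))), c))  →  pair(pair(a, a), pair(m(pair(pair(c, b), c), pair(c, a), pair(pair(b, b), pair(c, b))), c))   [R1 at 2.1.1]
2. pair(pair(a, a), pair(m(pair(pair(c, b), c), pair(c, a), pair(pair(b, b), pair(c, b))), c))  →  pair(pair(a, a), pair(c, c))   [R1 at 2.1]

Reduce t₂ = m(pair(pair(c, b), a), pair(pair(a, c), a), pair(pair(pair(b, m(pair(pair(c, b), b), c, pair(c, pair(c, b)))), m(pair(m(pair(pair(c, b), pair(c, b)), c, pair(pair(c, b), pair(c, b))), pair(c, c)), a, pair(a, pair(c, b)))), pair(c, b))):
1. m(pair(pair(c, b), a), pair(pair(a, c), a), pair(pair(pair(b, m(pair(pair(c, b), b), c, pair(c, pair(c, b)))), m(pair(m(pair(pair(c, b), pair(c, b)), c, pair(pair(c, b), pair(c, b))), pair(c, c)), a, pair(a, pair(c, b)))), pair(c, b)))  →  a   [R1 at ε]

no — NF(t₁) = pair(pair(a, a), pair(c, c)), NF(t₂) = a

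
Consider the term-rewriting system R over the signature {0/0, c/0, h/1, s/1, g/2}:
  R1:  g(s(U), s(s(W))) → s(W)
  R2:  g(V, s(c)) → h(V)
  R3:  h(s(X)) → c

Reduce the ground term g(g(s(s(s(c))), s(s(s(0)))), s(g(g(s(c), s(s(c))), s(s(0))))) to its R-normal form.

s(0)

1. g(g(s(s(s(c))), s(s(s(0)))), s(g(g(s(c), s(s(c))), s(s(0)))))  →  g(s(s(0)), s(g(g(s(c), s(s(c))), s(s(0)))))   [R1 at 1]
2. g(s(s(0)), s(g(g(s(c), s(s(c))), s(s(0)))))  →  g(s(s(0)), s(g(s(c), s(s(0)))))   [R1 at 2.1.1]
3. g(s(s(0)), s(g(s(c), s(s(0)))))  →  g(s(s(0)), s(s(0)))   [R1 at 2.1]
4. g(s(s(0)), s(s(0)))  →  s(0)   [R1 at ε]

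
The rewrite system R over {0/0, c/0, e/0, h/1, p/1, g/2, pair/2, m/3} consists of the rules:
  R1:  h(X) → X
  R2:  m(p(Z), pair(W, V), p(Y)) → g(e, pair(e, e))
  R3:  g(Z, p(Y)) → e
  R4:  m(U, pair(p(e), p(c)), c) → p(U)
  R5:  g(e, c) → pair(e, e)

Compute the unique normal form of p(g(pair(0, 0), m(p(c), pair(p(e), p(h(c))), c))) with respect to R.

1. p(g(pair(0, 0), m(p(c), pair(p(e), p(h(c))), c)))  →  p(g(pair(0, 0), m(p(c), pair(p(e), p(c)), c)))   [R1 at 1.2.2.2.1]
2. p(g(pair(0, 0), m(p(c), pair(p(e), p(c)), c)))  →  p(g(pair(0, 0), p(p(c))))   [R4 at 1.2]
3. p(g(pair(0, 0), p(p(c))))  →  p(e)   [R3 at 1]

p(e)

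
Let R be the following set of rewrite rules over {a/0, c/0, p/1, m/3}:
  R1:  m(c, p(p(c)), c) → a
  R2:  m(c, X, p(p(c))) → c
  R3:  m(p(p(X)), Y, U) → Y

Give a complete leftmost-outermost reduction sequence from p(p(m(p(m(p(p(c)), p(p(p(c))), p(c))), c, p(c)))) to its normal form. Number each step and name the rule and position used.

1. p(p(m(p(m(p(p(c)), p(p(p(c))), p(c))), c, p(c))))  →  p(p(m(p(p(p(p(c)))), c, p(c))))   [R3 at 1.1.1.1]
2. p(p(m(p(p(p(p(c)))), c, p(c))))  →  p(p(c))   [R3 at 1.1]

p(p(c))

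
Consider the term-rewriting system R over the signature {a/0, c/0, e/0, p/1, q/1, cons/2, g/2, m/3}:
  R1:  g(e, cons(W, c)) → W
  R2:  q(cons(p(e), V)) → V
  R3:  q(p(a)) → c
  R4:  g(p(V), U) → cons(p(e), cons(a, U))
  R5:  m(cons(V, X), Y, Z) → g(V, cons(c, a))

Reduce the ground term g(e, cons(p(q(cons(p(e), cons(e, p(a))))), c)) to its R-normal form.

1. g(e, cons(p(q(cons(p(e), cons(e, p(a))))), c))  →  p(q(cons(p(e), cons(e, p(a)))))   [R1 at ε]
2. p(q(cons(p(e), cons(e, p(a)))))  →  p(cons(e, p(a)))   [R2 at 1]

p(cons(e, p(a)))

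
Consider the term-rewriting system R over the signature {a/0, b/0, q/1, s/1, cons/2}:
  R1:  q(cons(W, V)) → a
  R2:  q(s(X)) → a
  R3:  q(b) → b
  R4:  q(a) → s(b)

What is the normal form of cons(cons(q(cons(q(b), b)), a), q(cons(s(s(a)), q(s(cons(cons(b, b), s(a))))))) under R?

1. cons(cons(q(cons(q(b), b)), a), q(cons(s(s(a)), q(s(cons(cons(b, b), s(a)))))))  →  cons(cons(a, a), q(cons(s(s(a)), q(s(cons(cons(b, b), s(a)))))))   [R1 at 1.1]
2. cons(cons(a, a), q(cons(s(s(a)), q(s(cons(cons(b, b), s(a)))))))  →  cons(cons(a, a), a)   [R1 at 2]

cons(cons(a, a), a)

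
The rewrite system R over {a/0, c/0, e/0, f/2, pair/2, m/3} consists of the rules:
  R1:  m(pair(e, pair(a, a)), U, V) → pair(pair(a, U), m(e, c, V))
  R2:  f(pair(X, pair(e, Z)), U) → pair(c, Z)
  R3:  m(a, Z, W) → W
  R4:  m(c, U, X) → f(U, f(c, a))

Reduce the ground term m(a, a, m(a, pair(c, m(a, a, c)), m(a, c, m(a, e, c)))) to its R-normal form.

1. m(a, a, m(a, pair(c, m(a, a, c)), m(a, c, m(a, e, c))))  →  m(a, pair(c, m(a, a, c)), m(a, c, m(a, e, c)))   [R3 at ε]
2. m(a, pair(c, m(a, a, c)), m(a, c, m(a, e, c)))  →  m(a, c, m(a, e, c))   [R3 at ε]
3. m(a, c, m(a, e, c))  →  m(a, e, c)   [R3 at ε]
4. m(a, e, c)  →  c   [R3 at ε]

c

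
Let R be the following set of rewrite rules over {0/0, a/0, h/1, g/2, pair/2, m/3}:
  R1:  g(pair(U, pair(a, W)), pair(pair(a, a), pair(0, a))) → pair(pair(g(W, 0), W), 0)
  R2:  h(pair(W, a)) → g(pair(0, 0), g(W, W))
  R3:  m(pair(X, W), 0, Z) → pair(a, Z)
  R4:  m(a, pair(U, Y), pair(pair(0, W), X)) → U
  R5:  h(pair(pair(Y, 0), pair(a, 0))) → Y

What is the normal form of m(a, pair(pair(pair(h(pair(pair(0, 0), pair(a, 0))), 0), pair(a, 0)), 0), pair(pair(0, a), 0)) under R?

pair(pair(0, 0), pair(a, 0))

1. m(a, pair(pair(pair(h(pair(pair(0, 0), pair(a, 0))), 0), pair(a, 0)), 0), pair(pair(0, a), 0))  →  pair(pair(h(pair(pair(0, 0), pair(a, 0))), 0), pair(a, 0))   [R4 at ε]
2. pair(pair(h(pair(pair(0, 0), pair(a, 0))), 0), pair(a, 0))  →  pair(pair(0, 0), pair(a, 0))   [R5 at 1.1]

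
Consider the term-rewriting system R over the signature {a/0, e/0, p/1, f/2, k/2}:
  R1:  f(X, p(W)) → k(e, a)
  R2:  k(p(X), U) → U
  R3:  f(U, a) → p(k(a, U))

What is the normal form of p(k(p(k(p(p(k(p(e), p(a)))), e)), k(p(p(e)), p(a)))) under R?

p(p(a))

1. p(k(p(k(p(p(k(p(e), p(a)))), e)), k(p(p(e)), p(a))))  →  p(k(p(p(e)), p(a)))   [R2 at 1]
2. p(k(p(p(e)), p(a)))  →  p(p(a))   [R2 at 1]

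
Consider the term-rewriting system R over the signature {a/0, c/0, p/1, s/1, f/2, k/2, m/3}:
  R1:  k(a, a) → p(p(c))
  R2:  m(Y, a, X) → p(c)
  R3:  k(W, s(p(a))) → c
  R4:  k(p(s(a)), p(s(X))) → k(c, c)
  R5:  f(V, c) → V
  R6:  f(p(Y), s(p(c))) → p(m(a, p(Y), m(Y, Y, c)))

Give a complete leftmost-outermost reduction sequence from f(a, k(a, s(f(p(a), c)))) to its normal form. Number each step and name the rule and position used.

1. f(a, k(a, s(f(p(a), c))))  →  f(a, k(a, s(p(a))))   [R5 at 2.2.1]
2. f(a, k(a, s(p(a))))  →  f(a, c)   [R3 at 2]
3. f(a, c)  →  a   [R5 at ε]

a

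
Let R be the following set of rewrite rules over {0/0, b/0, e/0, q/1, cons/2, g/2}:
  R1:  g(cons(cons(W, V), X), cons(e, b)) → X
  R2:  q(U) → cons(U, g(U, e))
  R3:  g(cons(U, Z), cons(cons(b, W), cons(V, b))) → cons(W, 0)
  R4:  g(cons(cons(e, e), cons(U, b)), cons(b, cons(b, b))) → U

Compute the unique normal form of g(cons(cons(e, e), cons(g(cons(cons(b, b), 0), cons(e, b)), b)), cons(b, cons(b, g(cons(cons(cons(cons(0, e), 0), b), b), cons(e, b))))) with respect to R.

1. g(cons(cons(e, e), cons(g(cons(cons(b, b), 0), cons(e, b)), b)), cons(b, cons(b, g(cons(cons(cons(cons(0, e), 0), b), b), cons(e, b)))))  →  g(cons(cons(e, e), cons(0, b)), cons(b, cons(b, g(cons(cons(cons(cons(0, e), 0), b), b), cons(e, b)))))   [R1 at 1.2.1]
2. g(cons(cons(e, e), cons(0, b)), cons(b, cons(b, g(cons(cons(cons(cons(0, e), 0), b), b), cons(e, b)))))  →  g(cons(cons(e, e), cons(0, b)), cons(b, cons(b, b)))   [R1 at 2.2.2]
3. g(cons(cons(e, e), cons(0, b)), cons(b, cons(b, b)))  →  0   [R4 at ε]

0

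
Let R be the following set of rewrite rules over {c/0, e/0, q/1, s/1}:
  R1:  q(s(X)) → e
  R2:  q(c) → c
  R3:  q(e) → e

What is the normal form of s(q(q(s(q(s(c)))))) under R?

s(e)

1. s(q(q(s(q(s(c))))))  →  s(q(e))   [R1 at 1.1]
2. s(q(e))  →  s(e)   [R3 at 1]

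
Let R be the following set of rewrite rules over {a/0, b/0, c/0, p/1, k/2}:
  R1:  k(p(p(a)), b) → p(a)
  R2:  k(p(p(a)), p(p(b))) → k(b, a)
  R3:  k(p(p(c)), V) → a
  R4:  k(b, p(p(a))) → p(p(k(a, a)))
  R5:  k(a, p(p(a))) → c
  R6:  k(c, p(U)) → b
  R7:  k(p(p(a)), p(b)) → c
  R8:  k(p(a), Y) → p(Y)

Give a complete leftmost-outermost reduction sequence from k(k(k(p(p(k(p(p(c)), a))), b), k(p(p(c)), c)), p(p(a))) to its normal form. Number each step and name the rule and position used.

1. k(k(k(p(p(k(p(p(c)), a))), b), k(p(p(c)), c)), p(p(a)))  →  k(k(k(p(p(a)), b), k(p(p(c)), c)), p(p(a)))   [R3 at 1.1.1.1.1]
2. k(k(k(p(p(a)), b), k(p(p(c)), c)), p(p(a)))  →  k(k(p(a), k(p(p(c)), c)), p(p(a)))   [R1 at 1.1]
3. k(k(p(a), k(p(p(c)), c)), p(p(a)))  →  k(p(k(p(p(c)), c)), p(p(a)))   [R8 at 1]
4. k(p(k(p(p(c)), c)), p(p(a)))  →  k(p(a), p(p(a)))   [R3 at 1.1]
5. k(p(a), p(p(a)))  →  p(p(p(a)))   [R8 at ε]

p(p(p(a)))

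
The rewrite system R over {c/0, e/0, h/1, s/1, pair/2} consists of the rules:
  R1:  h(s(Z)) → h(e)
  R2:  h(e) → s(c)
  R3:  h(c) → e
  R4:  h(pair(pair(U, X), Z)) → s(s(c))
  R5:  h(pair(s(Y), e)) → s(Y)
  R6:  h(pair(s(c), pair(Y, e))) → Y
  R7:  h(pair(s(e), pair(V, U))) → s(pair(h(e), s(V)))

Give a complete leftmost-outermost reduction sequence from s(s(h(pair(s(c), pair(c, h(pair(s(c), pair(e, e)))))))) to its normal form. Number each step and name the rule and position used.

1. s(s(h(pair(s(c), pair(c, h(pair(s(c), pair(e, e))))))))  →  s(s(h(pair(s(c), pair(c, e)))))   [R6 at 1.1.1.2.2]
2. s(s(h(pair(s(c), pair(c, e)))))  →  s(s(c))   [R6 at 1.1]

s(s(c))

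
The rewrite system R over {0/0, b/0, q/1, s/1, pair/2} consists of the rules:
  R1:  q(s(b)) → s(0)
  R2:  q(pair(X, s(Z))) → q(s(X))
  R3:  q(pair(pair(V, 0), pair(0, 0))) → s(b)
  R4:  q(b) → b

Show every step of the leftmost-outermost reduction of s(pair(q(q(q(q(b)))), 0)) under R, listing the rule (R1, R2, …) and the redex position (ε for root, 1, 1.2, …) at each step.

1. s(pair(q(q(q(q(b)))), 0))  →  s(pair(q(q(q(b))), 0))   [R4 at 1.1.1.1.1]
2. s(pair(q(q(q(b))), 0))  →  s(pair(q(q(b)), 0))   [R4 at 1.1.1.1]
3. s(pair(q(q(b)), 0))  →  s(pair(q(b), 0))   [R4 at 1.1.1]
4. s(pair(q(b), 0))  →  s(pair(b, 0))   [R4 at 1.1]

s(pair(b, 0))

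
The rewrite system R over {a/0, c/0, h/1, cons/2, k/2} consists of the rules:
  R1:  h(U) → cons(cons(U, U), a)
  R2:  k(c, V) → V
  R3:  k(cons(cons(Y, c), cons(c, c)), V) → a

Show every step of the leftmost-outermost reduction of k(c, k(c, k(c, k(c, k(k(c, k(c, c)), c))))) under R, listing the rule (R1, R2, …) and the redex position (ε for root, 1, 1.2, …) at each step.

c

1. k(c, k(c, k(c, k(c, k(k(c, k(c, c)), c)))))  →  k(c, k(c, k(c, k(k(c, k(c, c)), c))))   [R2 at ε]
2. k(c, k(c, k(c, k(k(c, k(c, c)), c))))  →  k(c, k(c, k(k(c, k(c, c)), c)))   [R2 at ε]
3. k(c, k(c, k(k(c, k(c, c)), c)))  →  k(c, k(k(c, k(c, c)), c))   [R2 at ε]
4. k(c, k(k(c, k(c, c)), c))  →  k(k(c, k(c, c)), c)   [R2 at ε]
5. k(k(c, k(c, c)), c)  →  k(k(c, c), c)   [R2 at 1]
6. k(k(c, c), c)  →  k(c, c)   [R2 at 1]
7. k(c, c)  →  c   [R2 at ε]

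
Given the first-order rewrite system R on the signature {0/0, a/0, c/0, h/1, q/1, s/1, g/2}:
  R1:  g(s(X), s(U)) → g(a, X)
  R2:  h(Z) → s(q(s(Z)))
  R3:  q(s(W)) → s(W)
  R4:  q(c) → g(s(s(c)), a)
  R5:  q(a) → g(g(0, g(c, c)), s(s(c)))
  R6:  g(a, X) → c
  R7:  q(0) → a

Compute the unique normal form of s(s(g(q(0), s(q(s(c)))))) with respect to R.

1. s(s(g(q(0), s(q(s(c))))))  →  s(s(g(a, s(q(s(c))))))   [R7 at 1.1.1]
2. s(s(g(a, s(q(s(c))))))  →  s(s(c))   [R6 at 1.1]

s(s(c))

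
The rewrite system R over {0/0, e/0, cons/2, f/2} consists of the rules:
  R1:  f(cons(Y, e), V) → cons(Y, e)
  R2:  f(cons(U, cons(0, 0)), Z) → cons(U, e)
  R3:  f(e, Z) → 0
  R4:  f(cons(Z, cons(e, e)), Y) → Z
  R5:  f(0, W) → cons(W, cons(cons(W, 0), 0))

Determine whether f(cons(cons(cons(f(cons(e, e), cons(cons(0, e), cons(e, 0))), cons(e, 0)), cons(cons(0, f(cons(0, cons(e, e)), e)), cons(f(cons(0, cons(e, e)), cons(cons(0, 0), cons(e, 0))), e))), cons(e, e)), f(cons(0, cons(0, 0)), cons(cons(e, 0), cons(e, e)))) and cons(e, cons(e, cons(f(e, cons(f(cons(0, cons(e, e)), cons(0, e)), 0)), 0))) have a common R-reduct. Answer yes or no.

Reduce t₁ = f(cons(cons(cons(f(cons(e, e), cons(cons(0, e), cons(e, 0))), cons(e, 0)), cons(cons(0, f(cons(0, cons(e, e)), e)), cons(f(cons(0, cons(e, e)), cons(cons(0, 0), cons(e, 0))), e))), cons(e, e)), f(cons(0, cons(0, 0)), cons(cons(e, 0), cons(e, e)))):
1. f(cons(cons(cons(f(cons(e, e), cons(cons(0, e), cons(e, 0))), cons(e, 0)), cons(cons(0, f(cons(0, cons(e, e)), e)), cons(f(cons(0, cons(e, e)), cons(cons(0, 0), cons(e, 0))), e))), cons(e, e)), f(cons(0, cons(0, 0)), cons(cons(e, 0), cons(e, e))))  →  cons(cons(f(cons(e, e), cons(cons(0, e), cons(e, 0))), cons(e, 0)), cons(cons(0, f(cons(0, cons(e, e)), e)), cons(f(cons(0, cons(e, e)), cons(cons(0, 0), cons(e, 0))), e)))   [R4 at ε]
2. cons(cons(f(cons(e, e), cons(cons(0, e), cons(e, 0))), cons(e, 0)), cons(cons(0, f(cons(0, cons(e, e)), e)), cons(f(cons(0, cons(e, e)), cons(cons(0, 0), cons(e, 0))), e)))  →  cons(cons(cons(e, e), cons(e, 0)), cons(cons(0, f(cons(0, cons(e, e)), e)), cons(f(cons(0, cons(e, e)), cons(cons(0, 0), cons(e, 0))), e)))   [R1 at 1.1]
3. cons(cons(cons(e, e), cons(e, 0)), cons(cons(0, f(cons(0, cons(e, e)), e)), cons(f(cons(0, cons(e, e)), cons(cons(0, 0), cons(e, 0))), e)))  →  cons(cons(cons(e, e), cons(e, 0)), cons(cons(0, 0), cons(f(cons(0, cons(e, e)), cons(cons(0, 0), cons(e, 0))), e)))   [R4 at 2.1.2]
4. cons(cons(cons(e, e), cons(e, 0)), cons(cons(0, 0), cons(f(cons(0, cons(e, e)), cons(cons(0, 0), cons(e, 0))), e)))  →  cons(cons(cons(e, e), cons(e, 0)), cons(cons(0, 0), cons(0, e)))   [R4 at 2.2.1]

Reduce t₂ = cons(e, cons(e, cons(f(e, cons(f(cons(0, cons(e, e)), cons(0, e)), 0)), 0))):
1. cons(e, cons(e, cons(f(e, cons(f(cons(0, cons(e, e)), cons(0, e)), 0)), 0)))  →  cons(e, cons(e, cons(0, 0)))   [R3 at 2.2.1]

no — NF(t₁) = cons(cons(cons(e, e), cons(e, 0)), cons(cons(0, 0), cons(0, e))), NF(t₂) = cons(e, cons(e, cons(0, 0)))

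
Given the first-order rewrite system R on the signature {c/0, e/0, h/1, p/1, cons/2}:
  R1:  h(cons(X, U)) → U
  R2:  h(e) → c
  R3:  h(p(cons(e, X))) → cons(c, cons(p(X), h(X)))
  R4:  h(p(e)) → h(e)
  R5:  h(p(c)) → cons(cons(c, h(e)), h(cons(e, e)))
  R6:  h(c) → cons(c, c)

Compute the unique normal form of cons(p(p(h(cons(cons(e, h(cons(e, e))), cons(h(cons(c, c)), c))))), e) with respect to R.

1. cons(p(p(h(cons(cons(e, h(cons(e, e))), cons(h(cons(c, c)), c))))), e)  →  cons(p(p(cons(h(cons(c, c)), c))), e)   [R1 at 1.1.1]
2. cons(p(p(cons(h(cons(c, c)), c))), e)  →  cons(p(p(cons(c, c))), e)   [R1 at 1.1.1.1]

cons(p(p(cons(c, c))), e)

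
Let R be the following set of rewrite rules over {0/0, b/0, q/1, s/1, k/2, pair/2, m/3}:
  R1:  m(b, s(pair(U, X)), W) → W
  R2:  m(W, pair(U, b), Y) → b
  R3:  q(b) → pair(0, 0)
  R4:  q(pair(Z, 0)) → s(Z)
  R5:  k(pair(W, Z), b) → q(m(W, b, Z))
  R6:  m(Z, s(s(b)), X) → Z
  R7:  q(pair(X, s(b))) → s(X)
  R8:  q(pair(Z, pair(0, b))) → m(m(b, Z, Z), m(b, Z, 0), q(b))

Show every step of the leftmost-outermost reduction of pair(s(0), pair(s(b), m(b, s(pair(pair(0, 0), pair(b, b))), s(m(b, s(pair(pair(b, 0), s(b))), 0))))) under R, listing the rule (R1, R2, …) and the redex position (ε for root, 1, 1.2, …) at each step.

pair(s(0), pair(s(b), s(0)))

1. pair(s(0), pair(s(b), m(b, s(pair(pair(0, 0), pair(b, b))), s(m(b, s(pair(pair(b, 0), s(b))), 0)))))  →  pair(s(0), pair(s(b), s(m(b, s(pair(pair(b, 0), s(b))), 0))))   [R1 at 2.2]
2. pair(s(0), pair(s(b), s(m(b, s(pair(pair(b, 0), s(b))), 0))))  →  pair(s(0), pair(s(b), s(0)))   [R1 at 2.2.1]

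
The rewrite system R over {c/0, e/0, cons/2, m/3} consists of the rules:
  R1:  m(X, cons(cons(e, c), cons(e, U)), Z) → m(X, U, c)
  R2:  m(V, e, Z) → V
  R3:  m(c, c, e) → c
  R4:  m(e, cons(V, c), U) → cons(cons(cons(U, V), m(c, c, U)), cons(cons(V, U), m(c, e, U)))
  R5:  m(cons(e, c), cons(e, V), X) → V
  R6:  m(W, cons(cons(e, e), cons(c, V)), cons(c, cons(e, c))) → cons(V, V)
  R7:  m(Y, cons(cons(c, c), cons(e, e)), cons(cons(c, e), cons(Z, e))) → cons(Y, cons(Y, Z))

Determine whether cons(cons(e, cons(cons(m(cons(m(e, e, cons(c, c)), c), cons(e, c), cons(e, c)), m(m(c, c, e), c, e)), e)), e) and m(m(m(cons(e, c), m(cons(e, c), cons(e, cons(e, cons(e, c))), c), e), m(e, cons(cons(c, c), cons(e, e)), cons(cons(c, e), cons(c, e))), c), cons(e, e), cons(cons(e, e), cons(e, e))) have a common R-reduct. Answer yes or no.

Reduce t₁ = cons(cons(e, cons(cons(m(cons(m(e, e, cons(c, c)), c), cons(e, c), cons(e, c)), m(m(c, c, e), c, e)), e)), e):
1. cons(cons(e, cons(cons(m(cons(m(e, e, cons(c, c)), c), cons(e, c), cons(e, c)), m(m(c, c, e), c, e)), e)), e)  →  cons(cons(e, cons(cons(m(cons(e, c), cons(e, c), cons(e, c)), m(m(c, c, e), c, e)), e)), e)   [R2 at 1.2.1.1.1.1]
2. cons(cons(e, cons(cons(m(cons(e, c), cons(e, c), cons(e, c)), m(m(c, c, e), c, e)), e)), e)  →  cons(cons(e, cons(cons(c, m(m(c, c, e), c, e)), e)), e)   [R5 at 1.2.1.1]
3. cons(cons(e, cons(cons(c, m(m(c, c, e), c, e)), e)), e)  →  cons(cons(e, cons(cons(c, m(c, c, e)), e)), e)   [R3 at 1.2.1.2.1]
4. cons(cons(e, cons(cons(c, m(c, c, e)), e)), e)  →  cons(cons(e, cons(cons(c, c), e)), e)   [R3 at 1.2.1.2]

Reduce t₂ = m(m(m(cons(e, c), m(cons(e, c), cons(e, cons(e, cons(e, c))), c), e), m(e, cons(cons(c, c), cons(e, e)), cons(cons(c, e), cons(c, e))), c), cons(e, e), cons(cons(e, e), cons(e, e))):
1. m(m(m(cons(e, c), m(cons(e, c), cons(e, cons(e, cons(e, c))), c), e), m(e, cons(cons(c, c), cons(e, e)), cons(cons(c, e), cons(c, e))), c), cons(e, e), cons(cons(e, e), cons(e, e)))  →  m(m(m(cons(e, c), cons(e, cons(e, c)), e), m(e, cons(cons(c, c), cons(e, e)), cons(cons(c, e), cons(c, e))), c), cons(e, e), cons(cons(e, e), cons(e, e)))   [R5 at 1.1.2]
2. m(m(m(cons(e, c), cons(e, cons(e, c)), e), m(e, cons(cons(c, c), cons(e, e)), cons(cons(c, e), cons(c, e))), c), cons(e, e), cons(cons(e, e), cons(e, e)))  →  m(m(cons(e, c), m(e, cons(cons(c, c), cons(e, e)), cons(cons(c, e), cons(c, e))), c), cons(e, e), cons(cons(e, e), cons(e, e)))   [R5 at 1.1]
3. m(m(cons(e, c), m(e, cons(cons(c, c), cons(e, e)), cons(cons(c, e), cons(c, e))), c), cons(e, e), cons(cons(e, e), cons(e, e)))  →  m(m(cons(e, c), cons(e, cons(e, c)), c), cons(e, e), cons(cons(e, e), cons(e, e)))   [R7 at 1.2]
4. m(m(cons(e, c), cons(e, cons(e, c)), c), cons(e, e), cons(cons(e, e), cons(e, e)))  →  m(cons(e, c), cons(e, e), cons(cons(e, e), cons(e, e)))   [R5 at 1]
5. m(cons(e, c), cons(e, e), cons(cons(e, e), cons(e, e)))  →  e   [R5 at ε]

no — NF(t₁) = cons(cons(e, cons(cons(c, c), e)), e), NF(t₂) = e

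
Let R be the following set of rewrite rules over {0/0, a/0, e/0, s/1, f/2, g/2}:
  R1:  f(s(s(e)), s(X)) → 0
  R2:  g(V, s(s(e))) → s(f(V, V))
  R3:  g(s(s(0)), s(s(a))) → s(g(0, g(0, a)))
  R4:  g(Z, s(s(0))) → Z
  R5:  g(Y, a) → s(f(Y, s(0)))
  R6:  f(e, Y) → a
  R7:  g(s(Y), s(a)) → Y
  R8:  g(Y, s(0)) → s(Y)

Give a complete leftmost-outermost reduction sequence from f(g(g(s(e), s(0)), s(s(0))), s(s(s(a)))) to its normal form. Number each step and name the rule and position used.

1. f(g(g(s(e), s(0)), s(s(0))), s(s(s(a))))  →  f(g(s(e), s(0)), s(s(s(a))))   [R4 at 1]
2. f(g(s(e), s(0)), s(s(s(a))))  →  f(s(s(e)), s(s(s(a))))   [R8 at 1]
3. f(s(s(e)), s(s(s(a))))  →  0   [R1 at ε]

0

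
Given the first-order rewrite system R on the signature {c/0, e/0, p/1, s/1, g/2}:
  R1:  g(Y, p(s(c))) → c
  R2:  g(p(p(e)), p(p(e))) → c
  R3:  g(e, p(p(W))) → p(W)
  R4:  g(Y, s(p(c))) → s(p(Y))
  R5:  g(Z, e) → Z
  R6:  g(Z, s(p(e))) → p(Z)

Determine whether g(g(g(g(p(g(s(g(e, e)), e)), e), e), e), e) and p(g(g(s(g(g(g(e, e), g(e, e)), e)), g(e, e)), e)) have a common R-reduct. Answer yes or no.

Reduce t₁ = g(g(g(g(p(g(s(g(e, e)), e)), e), e), e), e):
1. g(g(g(g(p(g(s(g(e, e)), e)), e), e), e), e)  →  g(g(g(p(g(s(g(e, e)), e)), e), e), e)   [R5 at ε]
2. g(g(g(p(g(s(g(e, e)), e)), e), e), e)  →  g(g(p(g(s(g(e, e)), e)), e), e)   [R5 at ε]
3. g(g(p(g(s(g(e, e)), e)), e), e)  →  g(p(g(s(g(e, e)), e)), e)   [R5 at ε]
4. g(p(g(s(g(e, e)), e)), e)  →  p(g(s(g(e, e)), e))   [R5 at ε]
5. p(g(s(g(e, e)), e))  →  p(s(g(e, e)))   [R5 at 1]
6. p(s(g(e, e)))  →  p(s(e))   [R5 at 1.1]

Reduce t₂ = p(g(g(s(g(g(g(e, e), g(e, e)), e)), g(e, e)), e)):
1. p(g(g(s(g(g(g(e, e), g(e, e)), e)), g(e, e)), e))  →  p(g(s(g(g(g(e, e), g(e, e)), e)), g(e, e)))   [R5 at 1]
2. p(g(s(g(g(g(e, e), g(e, e)), e)), g(e, e)))  →  p(g(s(g(g(e, e), g(e, e))), g(e, e)))   [R5 at 1.1.1]
3. p(g(s(g(g(e, e), g(e, e))), g(e, e)))  →  p(g(s(g(e, g(e, e))), g(e, e)))   [R5 at 1.1.1.1]
4. p(g(s(g(e, g(e, e))), g(e, e)))  →  p(g(s(g(e, e)), g(e, e)))   [R5 at 1.1.1.2]
5. p(g(s(g(e, e)), g(e, e)))  →  p(g(s(e), g(e, e)))   [R5 at 1.1.1]
6. p(g(s(e), g(e, e)))  →  p(g(s(e), e))   [R5 at 1.2]
7. p(g(s(e), e))  →  p(s(e))   [R5 at 1]

yes — NF(t₁) = p(s(e)), NF(t₂) = p(s(e))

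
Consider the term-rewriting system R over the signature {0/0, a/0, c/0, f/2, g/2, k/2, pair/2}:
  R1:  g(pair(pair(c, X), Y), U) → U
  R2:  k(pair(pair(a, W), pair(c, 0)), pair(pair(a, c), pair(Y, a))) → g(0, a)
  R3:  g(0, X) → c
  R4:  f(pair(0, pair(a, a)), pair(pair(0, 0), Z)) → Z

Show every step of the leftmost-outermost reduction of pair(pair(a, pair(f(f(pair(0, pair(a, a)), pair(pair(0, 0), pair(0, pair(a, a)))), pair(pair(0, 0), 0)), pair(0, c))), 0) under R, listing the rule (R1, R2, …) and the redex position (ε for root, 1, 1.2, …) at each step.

1. pair(pair(a, pair(f(f(pair(0, pair(a, a)), pair(pair(0, 0), pair(0, pair(a, a)))), pair(pair(0, 0), 0)), pair(0, c))), 0)  →  pair(pair(a, pair(f(pair(0, pair(a, a)), pair(pair(0, 0), 0)), pair(0, c))), 0)   [R4 at 1.2.1.1]
2. pair(pair(a, pair(f(pair(0, pair(a, a)), pair(pair(0, 0), 0)), pair(0, c))), 0)  →  pair(pair(a, pair(0, pair(0, c))), 0)   [R4 at 1.2.1]

pair(pair(a, pair(0, pair(0, c))), 0)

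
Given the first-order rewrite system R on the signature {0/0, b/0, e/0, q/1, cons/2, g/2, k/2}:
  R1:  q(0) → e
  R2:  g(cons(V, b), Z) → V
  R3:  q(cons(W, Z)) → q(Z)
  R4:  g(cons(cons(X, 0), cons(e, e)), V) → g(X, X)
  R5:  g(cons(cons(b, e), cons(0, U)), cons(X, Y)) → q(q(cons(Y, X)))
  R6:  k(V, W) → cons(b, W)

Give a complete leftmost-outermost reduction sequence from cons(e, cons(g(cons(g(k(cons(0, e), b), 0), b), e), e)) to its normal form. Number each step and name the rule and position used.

1. cons(e, cons(g(cons(g(k(cons(0, e), b), 0), b), e), e))  →  cons(e, cons(g(k(cons(0, e), b), 0), e))   [R2 at 2.1]
2. cons(e, cons(g(k(cons(0, e), b), 0), e))  →  cons(e, cons(g(cons(b, b), 0), e))   [R6 at 2.1.1]
3. cons(e, cons(g(cons(b, b), 0), e))  →  cons(e, cons(b, e))   [R2 at 2.1]

cons(e, cons(b, e))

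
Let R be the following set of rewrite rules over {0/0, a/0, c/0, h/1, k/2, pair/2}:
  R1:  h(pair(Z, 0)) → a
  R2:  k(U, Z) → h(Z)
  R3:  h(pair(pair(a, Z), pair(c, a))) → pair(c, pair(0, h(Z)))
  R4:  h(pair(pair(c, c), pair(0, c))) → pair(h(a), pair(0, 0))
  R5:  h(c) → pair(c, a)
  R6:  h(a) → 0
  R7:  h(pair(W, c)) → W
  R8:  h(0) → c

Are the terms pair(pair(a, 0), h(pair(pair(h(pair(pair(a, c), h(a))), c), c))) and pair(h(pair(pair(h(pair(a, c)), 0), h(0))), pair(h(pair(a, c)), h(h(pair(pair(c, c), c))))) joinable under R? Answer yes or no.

Reduce t₁ = pair(pair(a, 0), h(pair(pair(h(pair(pair(a, c), h(a))), c), c))):
1. pair(pair(a, 0), h(pair(pair(h(pair(pair(a, c), h(a))), c), c)))  →  pair(pair(a, 0), pair(h(pair(pair(a, c), h(a))), c))   [R7 at 2]
2. pair(pair(a, 0), pair(h(pair(pair(a, c), h(a))), c))  →  pair(pair(a, 0), pair(h(pair(pair(a, c), 0)), c))   [R6 at 2.1.1.2]
3. pair(pair(a, 0), pair(h(pair(pair(a, c), 0)), c))  →  pair(pair(a, 0), pair(a, c))   [R1 at 2.1]

Reduce t₂ = pair(h(pair(pair(h(pair(a, c)), 0), h(0))), pair(h(pair(a, c)), h(h(pair(pair(c, c), c))))):
1. pair(h(pair(pair(h(pair(a, c)), 0), h(0))), pair(h(pair(a, c)), h(h(pair(pair(c, c), c)))))  →  pair(h(pair(pair(a, 0), h(0))), pair(h(pair(a, c)), h(h(pair(pair(c, c), c)))))   [R7 at 1.1.1.1]
2. pair(h(pair(pair(a, 0), h(0))), pair(h(pair(a, c)), h(h(pair(pair(c, c), c)))))  →  pair(h(pair(pair(a, 0), c)), pair(h(pair(a, c)), h(h(pair(pair(c, c), c)))))   [R8 at 1.1.2]
3. pair(h(pair(pair(a, 0), c)), pair(h(pair(a, c)), h(h(pair(pair(c, c), c)))))  →  pair(pair(a, 0), pair(h(pair(a, c)), h(h(pair(pair(c, c), c)))))   [R7 at 1]
4. pair(pair(a, 0), pair(h(pair(a, c)), h(h(pair(pair(c, c), c)))))  →  pair(pair(a, 0), pair(a, h(h(pair(pair(c, c), c)))))   [R7 at 2.1]
5. pair(pair(a, 0), pair(a, h(h(pair(pair(c, c), c)))))  →  pair(pair(a, 0), pair(a, h(pair(c, c))))   [R7 at 2.2.1]
6. pair(pair(a, 0), pair(a, h(pair(c, c))))  →  pair(pair(a, 0), pair(a, c))   [R7 at 2.2]

yes — NF(t₁) = pair(pair(a, 0), pair(a, c)), NF(t₂) = pair(pair(a, 0), pair(a, c))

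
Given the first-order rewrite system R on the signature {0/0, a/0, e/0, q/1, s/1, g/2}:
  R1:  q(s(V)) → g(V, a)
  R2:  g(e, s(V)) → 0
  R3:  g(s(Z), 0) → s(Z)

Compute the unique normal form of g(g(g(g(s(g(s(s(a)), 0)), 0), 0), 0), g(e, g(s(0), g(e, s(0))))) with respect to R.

1. g(g(g(g(s(g(s(s(a)), 0)), 0), 0), 0), g(e, g(s(0), g(e, s(0)))))  →  g(g(g(s(g(s(s(a)), 0)), 0), 0), g(e, g(s(0), g(e, s(0)))))   [R3 at 1.1.1]
2. g(g(g(s(g(s(s(a)), 0)), 0), 0), g(e, g(s(0), g(e, s(0)))))  →  g(g(s(g(s(s(a)), 0)), 0), g(e, g(s(0), g(e, s(0)))))   [R3 at 1.1]
3. g(g(s(g(s(s(a)), 0)), 0), g(e, g(s(0), g(e, s(0)))))  →  g(s(g(s(s(a)), 0)), g(e, g(s(0), g(e, s(0)))))   [R3 at 1]
4. g(s(g(s(s(a)), 0)), g(e, g(s(0), g(e, s(0)))))  →  g(s(s(s(a))), g(e, g(s(0), g(e, s(0)))))   [R3 at 1.1]
5. g(s(s(s(a))), g(e, g(s(0), g(e, s(0)))))  →  g(s(s(s(a))), g(e, g(s(0), 0)))   [R2 at 2.2.2]
6. g(s(s(s(a))), g(e, g(s(0), 0)))  →  g(s(s(s(a))), g(e, s(0)))   [R3 at 2.2]
7. g(s(s(s(a))), g(e, s(0)))  →  g(s(s(s(a))), 0)   [R2 at 2]
8. g(s(s(s(a))), 0)  →  s(s(s(a)))   [R3 at ε]

s(s(s(a)))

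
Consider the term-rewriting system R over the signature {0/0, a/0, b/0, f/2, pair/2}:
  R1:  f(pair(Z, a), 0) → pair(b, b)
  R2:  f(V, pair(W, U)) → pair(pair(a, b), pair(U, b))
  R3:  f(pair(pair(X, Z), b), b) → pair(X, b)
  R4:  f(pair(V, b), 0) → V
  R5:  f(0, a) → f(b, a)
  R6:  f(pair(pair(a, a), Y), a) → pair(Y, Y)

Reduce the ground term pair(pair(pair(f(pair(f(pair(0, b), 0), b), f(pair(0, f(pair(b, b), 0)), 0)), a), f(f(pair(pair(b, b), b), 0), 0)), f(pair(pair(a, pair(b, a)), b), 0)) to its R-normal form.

pair(pair(pair(0, a), b), pair(a, pair(b, a)))

1. pair(pair(pair(f(pair(f(pair(0, b), 0), b), f(pair(0, f(pair(b, b), 0)), 0)), a), f(f(pair(pair(b, b), b), 0), 0)), f(pair(pair(a, pair(b, a)), b), 0))  →  pair(pair(pair(f(pair(0, b), f(pair(0, f(pair(b, b), 0)), 0)), a), f(f(pair(pair(b, b), b), 0), 0)), f(pair(pair(a, pair(b, a)), b), 0))   [R4 at 1.1.1.1.1]
2. pair(pair(pair(f(pair(0, b), f(pair(0, f(pair(b, b), 0)), 0)), a), f(f(pair(pair(b, b), b), 0), 0)), f(pair(pair(a, pair(b, a)), b), 0))  →  pair(pair(pair(f(pair(0, b), f(pair(0, b), 0)), a), f(f(pair(pair(b, b), b), 0), 0)), f(pair(pair(a, pair(b, a)), b), 0))   [R4 at 1.1.1.2.1.2]
3. pair(pair(pair(f(pair(0, b), f(pair(0, b), 0)), a), f(f(pair(pair(b, b), b), 0), 0)), f(pair(pair(a, pair(b, a)), b), 0))  →  pair(pair(pair(f(pair(0, b), 0), a), f(f(pair(pair(b, b), b), 0), 0)), f(pair(pair(a, pair(b, a)), b), 0))   [R4 at 1.1.1.2]
4. pair(pair(pair(f(pair(0, b), 0), a), f(f(pair(pair(b, b), b), 0), 0)), f(pair(pair(a, pair(b, a)), b), 0))  →  pair(pair(pair(0, a), f(f(pair(pair(b, b), b), 0), 0)), f(pair(pair(a, pair(b, a)), b), 0))   [R4 at 1.1.1]
5. pair(pair(pair(0, a), f(f(pair(pair(b, b), b), 0), 0)), f(pair(pair(a, pair(b, a)), b), 0))  →  pair(pair(pair(0, a), f(pair(b, b), 0)), f(pair(pair(a, pair(b, a)), b), 0))   [R4 at 1.2.1]
6. pair(pair(pair(0, a), f(pair(b, b), 0)), f(pair(pair(a, pair(b, a)), b), 0))  →  pair(pair(pair(0, a), b), f(pair(pair(a, pair(b, a)), b), 0))   [R4 at 1.2]
7. pair(pair(pair(0, a), b), f(pair(pair(a, pair(b, a)), b), 0))  →  pair(pair(pair(0, a), b), pair(a, pair(b, a)))   [R4 at 2]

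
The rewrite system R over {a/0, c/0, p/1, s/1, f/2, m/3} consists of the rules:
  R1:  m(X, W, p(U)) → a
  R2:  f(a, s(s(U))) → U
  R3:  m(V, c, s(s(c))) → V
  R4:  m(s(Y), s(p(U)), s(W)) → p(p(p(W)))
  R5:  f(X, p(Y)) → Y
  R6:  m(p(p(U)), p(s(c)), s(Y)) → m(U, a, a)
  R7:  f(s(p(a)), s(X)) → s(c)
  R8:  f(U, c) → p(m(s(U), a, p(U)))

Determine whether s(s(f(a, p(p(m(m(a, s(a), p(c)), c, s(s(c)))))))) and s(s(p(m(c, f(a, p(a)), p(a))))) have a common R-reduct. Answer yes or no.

yes — NF(t₁) = s(s(p(a))), NF(t₂) = s(s(p(a)))

Reduce t₁ = s(s(f(a, p(p(m(m(a, s(a), p(c)), c, s(s(c)))))))):
1. s(s(f(a, p(p(m(m(a, s(a), p(c)), c, s(s(c))))))))  →  s(s(p(m(m(a, s(a), p(c)), c, s(s(c))))))   [R5 at 1.1]
2. s(s(p(m(m(a, s(a), p(c)), c, s(s(c))))))  →  s(s(p(m(a, s(a), p(c)))))   [R3 at 1.1.1]
3. s(s(p(m(a, s(a), p(c)))))  →  s(s(p(a)))   [R1 at 1.1.1]

Reduce t₂ = s(s(p(m(c, f(a, p(a)), p(a))))):
1. s(s(p(m(c, f(a, p(a)), p(a)))))  →  s(s(p(a)))   [R1 at 1.1.1]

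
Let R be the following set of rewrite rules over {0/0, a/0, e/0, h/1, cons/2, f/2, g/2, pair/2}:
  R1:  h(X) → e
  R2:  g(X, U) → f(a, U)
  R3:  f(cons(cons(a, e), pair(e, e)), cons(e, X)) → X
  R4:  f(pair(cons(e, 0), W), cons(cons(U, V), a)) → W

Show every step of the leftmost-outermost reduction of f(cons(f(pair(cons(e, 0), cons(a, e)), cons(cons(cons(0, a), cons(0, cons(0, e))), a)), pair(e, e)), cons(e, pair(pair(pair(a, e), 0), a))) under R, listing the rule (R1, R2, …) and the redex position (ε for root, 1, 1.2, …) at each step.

pair(pair(pair(a, e), 0), a)

1. f(cons(f(pair(cons(e, 0), cons(a, e)), cons(cons(cons(0, a), cons(0, cons(0, e))), a)), pair(e, e)), cons(e, pair(pair(pair(a, e), 0), a)))  →  f(cons(cons(a, e), pair(e, e)), cons(e, pair(pair(pair(a, e), 0), a)))   [R4 at 1.1]
2. f(cons(cons(a, e), pair(e, e)), cons(e, pair(pair(pair(a, e), 0), a)))  →  pair(pair(pair(a, e), 0), a)   [R3 at ε]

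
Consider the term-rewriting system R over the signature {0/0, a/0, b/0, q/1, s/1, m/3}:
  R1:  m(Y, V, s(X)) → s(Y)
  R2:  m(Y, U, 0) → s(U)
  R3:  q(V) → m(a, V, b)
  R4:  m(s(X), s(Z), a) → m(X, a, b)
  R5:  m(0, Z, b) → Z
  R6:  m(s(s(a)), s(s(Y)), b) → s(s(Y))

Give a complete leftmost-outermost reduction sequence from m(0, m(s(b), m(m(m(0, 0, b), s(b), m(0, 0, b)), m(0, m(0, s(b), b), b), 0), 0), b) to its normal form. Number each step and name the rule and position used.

1. m(0, m(s(b), m(m(m(0, 0, b), s(b), m(0, 0, b)), m(0, m(0, s(b), b), b), 0), 0), b)  →  m(s(b), m(m(m(0, 0, b), s(b), m(0, 0, b)), m(0, m(0, s(b), b), b), 0), 0)   [R5 at ε]
2. m(s(b), m(m(m(0, 0, b), s(b), m(0, 0, b)), m(0, m(0, s(b), b), b), 0), 0)  →  s(m(m(m(0, 0, b), s(b), m(0, 0, b)), m(0, m(0, s(b), b), b), 0))   [R2 at ε]
3. s(m(m(m(0, 0, b), s(b), m(0, 0, b)), m(0, m(0, s(b), b), b), 0))  →  s(s(m(0, m(0, s(b), b), b)))   [R2 at 1]
4. s(s(m(0, m(0, s(b), b), b)))  →  s(s(m(0, s(b), b)))   [R5 at 1.1]
5. s(s(m(0, s(b), b)))  →  s(s(s(b)))   [R5 at 1.1]

s(s(s(b)))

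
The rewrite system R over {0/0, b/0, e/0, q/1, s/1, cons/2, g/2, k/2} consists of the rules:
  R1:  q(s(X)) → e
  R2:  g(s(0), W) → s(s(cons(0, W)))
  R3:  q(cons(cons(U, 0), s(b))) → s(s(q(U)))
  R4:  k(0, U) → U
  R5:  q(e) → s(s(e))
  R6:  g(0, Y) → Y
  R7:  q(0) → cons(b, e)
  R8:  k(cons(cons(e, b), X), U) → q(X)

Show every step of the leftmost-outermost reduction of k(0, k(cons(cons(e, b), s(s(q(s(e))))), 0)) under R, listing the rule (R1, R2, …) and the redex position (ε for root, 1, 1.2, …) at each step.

1. k(0, k(cons(cons(e, b), s(s(q(s(e))))), 0))  →  k(cons(cons(e, b), s(s(q(s(e))))), 0)   [R4 at ε]
2. k(cons(cons(e, b), s(s(q(s(e))))), 0)  →  q(s(s(q(s(e)))))   [R8 at ε]
3. q(s(s(q(s(e)))))  →  e   [R1 at ε]

e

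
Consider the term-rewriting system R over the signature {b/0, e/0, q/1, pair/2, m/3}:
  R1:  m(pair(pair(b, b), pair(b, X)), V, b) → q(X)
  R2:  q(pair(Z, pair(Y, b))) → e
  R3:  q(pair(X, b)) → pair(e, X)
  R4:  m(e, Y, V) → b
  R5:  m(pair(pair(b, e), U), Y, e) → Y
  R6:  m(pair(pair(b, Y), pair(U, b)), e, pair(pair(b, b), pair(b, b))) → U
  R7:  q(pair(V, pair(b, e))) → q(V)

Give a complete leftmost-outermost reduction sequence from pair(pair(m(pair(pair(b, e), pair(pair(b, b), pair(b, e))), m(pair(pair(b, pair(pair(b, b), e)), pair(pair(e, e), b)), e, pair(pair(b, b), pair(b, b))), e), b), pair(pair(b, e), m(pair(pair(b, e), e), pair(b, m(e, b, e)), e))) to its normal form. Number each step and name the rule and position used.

1. pair(pair(m(pair(pair(b, e), pair(pair(b, b), pair(b, e))), m(pair(pair(b, pair(pair(b, b), e)), pair(pair(e, e), b)), e, pair(pair(b, b), pair(b, b))), e), b), pair(pair(b, e), m(pair(pair(b, e), e), pair(b, m(e, b, e)), e)))  →  pair(pair(m(pair(pair(b, pair(pair(b, b), e)), pair(pair(e, e), b)), e, pair(pair(b, b), pair(b, b))), b), pair(pair(b, e), m(pair(pair(b, e), e), pair(b, m(e, b, e)), e)))   [R5 at 1.1]
2. pair(pair(m(pair(pair(b, pair(pair(b, b), e)), pair(pair(e, e), b)), e, pair(pair(b, b), pair(b, b))), b), pair(pair(b, e), m(pair(pair(b, e), e), pair(b, m(e, b, e)), e)))  →  pair(pair(pair(e, e), b), pair(pair(b, e), m(pair(pair(b, e), e), pair(b, m(e, b, e)), e)))   [R6 at 1.1]
3. pair(pair(pair(e, e), b), pair(pair(b, e), m(pair(pair(b, e), e), pair(b, m(e, b, e)), e)))  →  pair(pair(pair(e, e), b), pair(pair(b, e), pair(b, m(e, b, e))))   [R5 at 2.2]
4. pair(pair(pair(e, e), b), pair(pair(b, e), pair(b, m(e, b, e))))  →  pair(pair(pair(e, e), b), pair(pair(b, e), pair(b, b)))   [R4 at 2.2.2]

pair(pair(pair(e, e), b), pair(pair(b, e), pair(b, b)))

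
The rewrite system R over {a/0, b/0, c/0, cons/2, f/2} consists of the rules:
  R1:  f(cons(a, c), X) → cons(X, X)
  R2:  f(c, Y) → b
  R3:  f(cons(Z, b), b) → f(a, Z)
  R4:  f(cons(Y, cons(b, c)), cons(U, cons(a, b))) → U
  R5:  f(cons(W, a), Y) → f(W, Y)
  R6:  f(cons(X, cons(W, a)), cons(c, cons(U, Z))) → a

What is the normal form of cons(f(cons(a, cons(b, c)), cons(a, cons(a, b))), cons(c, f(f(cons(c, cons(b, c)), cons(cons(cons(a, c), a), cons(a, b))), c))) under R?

cons(a, cons(c, cons(c, c)))

1. cons(f(cons(a, cons(b, c)), cons(a, cons(a, b))), cons(c, f(f(cons(c, cons(b, c)), cons(cons(cons(a, c), a), cons(a, b))), c)))  →  cons(a, cons(c, f(f(cons(c, cons(b, c)), cons(cons(cons(a, c), a), cons(a, b))), c)))   [R4 at 1]
2. cons(a, cons(c, f(f(cons(c, cons(b, c)), cons(cons(cons(a, c), a), cons(a, b))), c)))  →  cons(a, cons(c, f(cons(cons(a, c), a), c)))   [R4 at 2.2.1]
3. cons(a, cons(c, f(cons(cons(a, c), a), c)))  →  cons(a, cons(c, f(cons(a, c), c)))   [R5 at 2.2]
4. cons(a, cons(c, f(cons(a, c), c)))  →  cons(a, cons(c, cons(c, c)))   [R1 at 2.2]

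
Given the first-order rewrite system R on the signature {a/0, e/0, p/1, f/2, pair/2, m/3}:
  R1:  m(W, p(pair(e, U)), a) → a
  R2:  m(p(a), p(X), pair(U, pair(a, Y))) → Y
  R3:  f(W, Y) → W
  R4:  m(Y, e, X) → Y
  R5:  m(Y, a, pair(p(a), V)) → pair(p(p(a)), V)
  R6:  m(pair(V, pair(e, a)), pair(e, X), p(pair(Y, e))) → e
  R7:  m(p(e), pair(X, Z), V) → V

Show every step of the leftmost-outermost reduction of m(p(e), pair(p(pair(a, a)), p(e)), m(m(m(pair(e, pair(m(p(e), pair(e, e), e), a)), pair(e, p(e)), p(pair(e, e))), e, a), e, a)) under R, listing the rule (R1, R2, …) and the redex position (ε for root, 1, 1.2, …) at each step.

e

1. m(p(e), pair(p(pair(a, a)), p(e)), m(m(m(pair(e, pair(m(p(e), pair(e, e), e), a)), pair(e, p(e)), p(pair(e, e))), e, a), e, a))  →  m(m(m(pair(e, pair(m(p(e), pair(e, e), e), a)), pair(e, p(e)), p(pair(e, e))), e, a), e, a)   [R7 at ε]
2. m(m(m(pair(e, pair(m(p(e), pair(e, e), e), a)), pair(e, p(e)), p(pair(e, e))), e, a), e, a)  →  m(m(pair(e, pair(m(p(e), pair(e, e), e), a)), pair(e, p(e)), p(pair(e, e))), e, a)   [R4 at ε]
3. m(m(pair(e, pair(m(p(e), pair(e, e), e), a)), pair(e, p(e)), p(pair(e, e))), e, a)  →  m(pair(e, pair(m(p(e), pair(e, e), e), a)), pair(e, p(e)), p(pair(e, e)))   [R4 at ε]
4. m(pair(e, pair(m(p(e), pair(e, e), e), a)), pair(e, p(e)), p(pair(e, e)))  →  m(pair(e, pair(e, a)), pair(e, p(e)), p(pair(e, e)))   [R7 at 1.2.1]
5. m(pair(e, pair(e, a)), pair(e, p(e)), p(pair(e, e)))  →  e   [R6 at ε]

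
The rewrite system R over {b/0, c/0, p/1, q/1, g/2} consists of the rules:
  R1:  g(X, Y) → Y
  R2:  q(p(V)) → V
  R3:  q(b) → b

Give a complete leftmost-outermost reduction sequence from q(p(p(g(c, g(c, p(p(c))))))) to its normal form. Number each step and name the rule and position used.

1. q(p(p(g(c, g(c, p(p(c)))))))  →  p(g(c, g(c, p(p(c)))))   [R2 at ε]
2. p(g(c, g(c, p(p(c)))))  →  p(g(c, p(p(c))))   [R1 at 1]
3. p(g(c, p(p(c))))  →  p(p(p(c)))   [R1 at 1]

p(p(p(c)))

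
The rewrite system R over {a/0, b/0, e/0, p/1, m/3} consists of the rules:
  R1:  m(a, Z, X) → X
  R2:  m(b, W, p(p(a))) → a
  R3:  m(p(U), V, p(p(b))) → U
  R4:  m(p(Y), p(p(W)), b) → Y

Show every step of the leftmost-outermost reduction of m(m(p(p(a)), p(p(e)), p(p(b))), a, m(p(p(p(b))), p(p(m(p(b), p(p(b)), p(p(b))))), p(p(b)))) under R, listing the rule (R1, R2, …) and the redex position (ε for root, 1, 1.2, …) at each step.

a

1. m(m(p(p(a)), p(p(e)), p(p(b))), a, m(p(p(p(b))), p(p(m(p(b), p(p(b)), p(p(b))))), p(p(b))))  →  m(p(a), a, m(p(p(p(b))), p(p(m(p(b), p(p(b)), p(p(b))))), p(p(b))))   [R3 at 1]
2. m(p(a), a, m(p(p(p(b))), p(p(m(p(b), p(p(b)), p(p(b))))), p(p(b))))  →  m(p(a), a, p(p(b)))   [R3 at 3]
3. m(p(a), a, p(p(b)))  →  a   [R3 at ε]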